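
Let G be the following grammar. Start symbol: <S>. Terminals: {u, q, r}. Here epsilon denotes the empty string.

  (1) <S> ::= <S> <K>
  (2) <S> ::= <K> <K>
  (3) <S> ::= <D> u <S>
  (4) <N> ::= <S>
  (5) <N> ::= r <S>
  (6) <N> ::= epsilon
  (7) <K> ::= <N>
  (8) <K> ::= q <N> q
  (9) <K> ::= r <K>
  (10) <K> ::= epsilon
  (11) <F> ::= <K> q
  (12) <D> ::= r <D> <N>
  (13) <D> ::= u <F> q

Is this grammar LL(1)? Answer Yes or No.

No

FIRST(<S>) = {epsilon, q, r, u}
FIRST(<N>) = {epsilon, q, r, u}
FIRST(<K>) = {epsilon, q, r, u}
FIRST(<F>) = {q, r, u}
FIRST(<D>) = {r, u}
FOLLOW(<S>) = {$, q, r, u}
FOLLOW(<N>) = {$, q, r, u}
FOLLOW(<K>) = {$, q, r, u}
FOLLOW(<F>) = {q}
FOLLOW(<D>) = {q, r, u}
Cell M[<K>, $] receives both <K> ::= <N> and <K> ::= epsilon — the grammar is not LL(1).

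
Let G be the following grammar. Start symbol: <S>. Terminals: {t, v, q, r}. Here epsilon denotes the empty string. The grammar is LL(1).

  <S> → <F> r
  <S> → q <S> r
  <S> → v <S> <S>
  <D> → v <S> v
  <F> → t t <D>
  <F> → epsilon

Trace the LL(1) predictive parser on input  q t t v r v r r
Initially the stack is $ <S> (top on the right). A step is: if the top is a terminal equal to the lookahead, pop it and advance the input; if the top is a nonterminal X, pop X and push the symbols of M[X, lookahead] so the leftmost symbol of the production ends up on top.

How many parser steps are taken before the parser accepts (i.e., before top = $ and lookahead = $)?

step 1: stack=$ <S>  input=q t t v r v r r $  — expand <S> → q <S> r
step 2: stack=$ r <S> q  input=q t t v r v r r $  — match q
step 3: stack=$ r <S>  input=t t v r v r r $  — expand <S> → <F> r
step 4: stack=$ r r <F>  input=t t v r v r r $  — expand <F> → t t <D>
step 5: stack=$ r r <D> t t  input=t t v r v r r $  — match t
step 6: stack=$ r r <D> t  input=t v r v r r $  — match t
step 7: stack=$ r r <D>  input=v r v r r $  — expand <D> → v <S> v
step 8: stack=$ r r v <S> v  input=v r v r r $  — match v
step 9: stack=$ r r v <S>  input=r v r r $  — expand <S> → <F> r
step 10: stack=$ r r v r <F>  input=r v r r $  — expand <F> → epsilon
step 11: stack=$ r r v r  input=r v r r $  — match r
step 12: stack=$ r r v  input=v r r $  — match v
step 13: stack=$ r r  input=r r $  — match r
step 14: stack=$ r  input=r $  — match r
Accept reached after 14 steps.

14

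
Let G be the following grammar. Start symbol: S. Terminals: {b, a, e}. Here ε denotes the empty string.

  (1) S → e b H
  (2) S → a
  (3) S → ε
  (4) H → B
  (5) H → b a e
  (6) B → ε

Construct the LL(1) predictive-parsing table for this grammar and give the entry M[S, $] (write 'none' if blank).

S → ε

FIRST(S): from S→e b H we get {e}; from S→a we get {a}; from S→ε we get {ε}. So FIRST(S) = {ε, a, e}.
FIRST(B): from B→ε we get {ε}. So FIRST(B) = {ε}.
FIRST(H): from H→B we get {ε}; from H→b a e we get {b}. So FIRST(H) = {ε, b}.
FOLLOW(S) includes $ since S is the start symbol.
FOLLOW(S): S appears on no right-hand side. Thus FOLLOW(S) = {$}.
For S → e b H: FIRST(e b H) = {e}, so it goes in M[S, t] for t ∈ {e}.
For S → a: FIRST(a) = {a}, so it goes in M[S, t] for t ∈ {a}.
For S → ε: FIRST(ε) = {ε}, so it goes in M[S, t] for t ∈ {}; since ε ∈ FIRST, also for every t ∈ FOLLOW(S) = {$}.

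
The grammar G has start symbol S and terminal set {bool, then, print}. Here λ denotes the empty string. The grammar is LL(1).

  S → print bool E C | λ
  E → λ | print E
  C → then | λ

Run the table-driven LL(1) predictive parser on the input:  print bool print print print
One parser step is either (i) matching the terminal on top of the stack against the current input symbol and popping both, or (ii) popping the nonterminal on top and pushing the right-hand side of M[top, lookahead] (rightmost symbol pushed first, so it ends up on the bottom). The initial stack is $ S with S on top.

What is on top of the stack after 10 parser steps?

C

      Stack             Input                           Action
   1  $ S               print bool print print print $  expand S → print bool E C
   2  $ C E bool print  print bool print print print $  match print
   3  $ C E bool        bool print print print $        match bool
   4  $ C E             print print print $             expand E → print E
   5  $ C E print       print print print $             match print
   6  $ C E             print print $                   expand E → print E
   7  $ C E print       print print $                   match print
   8  $ C E             print $                         expand E → print E
   9  $ C E print       print $                         match print
  10  $ C E             $                               expand E → λ
Stack after step 10: $ C (top = C).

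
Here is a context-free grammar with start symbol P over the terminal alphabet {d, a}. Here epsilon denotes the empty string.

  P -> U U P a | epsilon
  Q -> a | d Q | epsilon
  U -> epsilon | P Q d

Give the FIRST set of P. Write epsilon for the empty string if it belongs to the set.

{epsilon, a, d}

FIRST(Q): from Q->a we get {a}; from Q->d Q we get {d}; from Q->epsilon we get {epsilon}. So FIRST(Q) = {epsilon, a, d}.
FIRST(P): from P->U U P a we get {a, d}; from P->epsilon we get {epsilon}. So FIRST(P) = {epsilon, a, d}.
FIRST(U): from U->epsilon we get {epsilon}; from U->P Q d we get {a, d}. So FIRST(U) = {epsilon, a, d}.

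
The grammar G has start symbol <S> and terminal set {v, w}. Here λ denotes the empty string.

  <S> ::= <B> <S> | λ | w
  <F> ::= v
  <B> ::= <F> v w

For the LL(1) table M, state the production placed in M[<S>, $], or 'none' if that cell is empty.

FIRST(<F>) = {v}
FIRST(<B>) = {v}  (via <F> v w)
FIRST(<S>) = {λ, v, w}  (via <B> <S>)
FOLLOW(<S>) includes $ since <S> is the start symbol.
FOLLOW(<S>): in <S>::=<B> <S>, the suffix after <S> is empty (adds nothing new). Thus FOLLOW(<S>) = {$}.
For <S> ::= <B> <S>: FIRST(<B> <S>) = {v}, so it goes in M[<S>, t] for t ∈ {v}.
For <S> ::= λ: FIRST(λ) = {λ}, so it goes in M[<S>, t] for t ∈ {}; since λ ∈ FIRST, also for every t ∈ FOLLOW(<S>) = {$}.
For <S> ::= w: FIRST(w) = {w}, so it goes in M[<S>, t] for t ∈ {w}.

<S> ::= λ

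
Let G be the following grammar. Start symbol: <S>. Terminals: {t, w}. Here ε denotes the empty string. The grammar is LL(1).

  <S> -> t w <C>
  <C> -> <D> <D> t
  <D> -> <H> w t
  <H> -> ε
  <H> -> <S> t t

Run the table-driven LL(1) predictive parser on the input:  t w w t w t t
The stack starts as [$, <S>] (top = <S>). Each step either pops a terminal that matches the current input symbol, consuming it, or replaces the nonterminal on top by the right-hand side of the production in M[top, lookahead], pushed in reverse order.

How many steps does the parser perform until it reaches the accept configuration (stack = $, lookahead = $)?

13

step 1: stack=$ <S>  input=t w w t w t t $  — expand <S> -> t w <C>
step 2: stack=$ <C> w t  input=t w w t w t t $  — match t
step 3: stack=$ <C> w  input=w w t w t t $  — match w
step 4: stack=$ <C>  input=w t w t t $  — expand <C> -> <D> <D> t
step 5: stack=$ t <D> <D>  input=w t w t t $  — expand <D> -> <H> w t
step 6: stack=$ t <D> t w <H>  input=w t w t t $  — expand <H> -> ε
step 7: stack=$ t <D> t w  input=w t w t t $  — match w
step 8: stack=$ t <D> t  input=t w t t $  — match t
step 9: stack=$ t <D>  input=w t t $  — expand <D> -> <H> w t
step 10: stack=$ t t w <H>  input=w t t $  — expand <H> -> ε
step 11: stack=$ t t w  input=w t t $  — match w
step 12: stack=$ t t  input=t t $  — match t
step 13: stack=$ t  input=t $  — match t
Accept reached after 13 steps.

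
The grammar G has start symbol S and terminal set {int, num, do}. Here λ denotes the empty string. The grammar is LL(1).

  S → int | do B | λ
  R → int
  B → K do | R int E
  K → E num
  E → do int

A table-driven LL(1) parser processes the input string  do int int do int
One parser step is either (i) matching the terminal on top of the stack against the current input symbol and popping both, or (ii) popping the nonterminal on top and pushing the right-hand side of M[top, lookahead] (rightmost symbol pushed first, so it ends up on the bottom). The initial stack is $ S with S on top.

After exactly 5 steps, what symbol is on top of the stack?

int

step 1: stack=$ S  input=do int int do int $  — expand S → do B
step 2: stack=$ B do  input=do int int do int $  — match do
step 3: stack=$ B  input=int int do int $  — expand B → R int E
step 4: stack=$ E int R  input=int int do int $  — expand R → int
step 5: stack=$ E int int  input=int int do int $  — match int
Stack after step 5: $ E int (top = int).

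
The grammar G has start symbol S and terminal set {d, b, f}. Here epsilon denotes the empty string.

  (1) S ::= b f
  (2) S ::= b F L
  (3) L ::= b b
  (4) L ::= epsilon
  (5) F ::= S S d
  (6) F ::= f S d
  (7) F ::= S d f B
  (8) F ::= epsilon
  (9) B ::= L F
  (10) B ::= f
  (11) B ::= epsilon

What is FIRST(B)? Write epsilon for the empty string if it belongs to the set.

{epsilon, b, f}

FIRST(S): from S::=b f we get {b}; from S::=b F L we get {b}. So FIRST(S) = {b}.
FIRST(L): from L::=b b we get {b}; from L::=epsilon we get {epsilon}. So FIRST(L) = {epsilon, b}.
FIRST(F): from F::=S S d we get {b}; from F::=f S d we get {f}; from F::=S d f B we get {b}; from F::=epsilon we get {epsilon}. So FIRST(F) = {epsilon, b, f}.
FIRST(B): from B::=L F we get {epsilon, b, f}; from B::=f we get {f}; from B::=epsilon we get {epsilon}. So FIRST(B) = {epsilon, b, f}.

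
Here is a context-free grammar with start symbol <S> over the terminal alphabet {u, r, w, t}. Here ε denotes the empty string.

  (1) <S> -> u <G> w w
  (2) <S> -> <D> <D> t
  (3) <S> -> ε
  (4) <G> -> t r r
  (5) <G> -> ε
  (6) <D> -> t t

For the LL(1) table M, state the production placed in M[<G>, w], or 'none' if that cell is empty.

FIRST(<G>): from <G>->t r r we get {t}; from <G>->ε we get {ε}. So FIRST(<G>) = {ε, t}.
FIRST(<D>): from <D>->t t we get {t}. So FIRST(<D>) = {t}.
FIRST(<S>): from <S>->u <G> w w we get {u}; from <S>-><D> <D> t we get {t}; from <S>->ε we get {ε}. So FIRST(<S>) = {ε, t, u}.
FOLLOW(<S>) includes $ since <S> is the start symbol.
FOLLOW(<G>): in <S>->u <G> w w, <G> is followed by w w with FIRST {w}. Thus FOLLOW(<G>) = {w}.
For <G> -> t r r: FIRST(t r r) = {t}, so it goes in M[<G>, t] for t ∈ {t}.
For <G> -> ε: FIRST(ε) = {ε}, so it goes in M[<G>, t] for t ∈ {}; since ε ∈ FIRST, also for every t ∈ FOLLOW(<G>) = {w}.

<G> -> ε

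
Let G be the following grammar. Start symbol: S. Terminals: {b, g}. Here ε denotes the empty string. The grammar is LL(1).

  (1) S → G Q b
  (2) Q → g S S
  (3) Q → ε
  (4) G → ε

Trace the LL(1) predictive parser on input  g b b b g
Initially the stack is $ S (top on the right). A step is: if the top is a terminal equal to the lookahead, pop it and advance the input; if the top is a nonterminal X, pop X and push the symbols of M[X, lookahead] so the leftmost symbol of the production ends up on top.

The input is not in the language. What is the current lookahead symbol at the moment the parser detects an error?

g

      Stack        Input        Action
   1  $ S          g b b b g $  expand S → G Q b
   2  $ b Q G      g b b b g $  expand G → ε
   3  $ b Q        g b b b g $  expand Q → g S S
   4  $ b S S g    g b b b g $  match g
   5  $ b S S      b b b g $    expand S → G Q b
   6  $ b S b Q G  b b b g $    expand G → ε
   7  $ b S b Q    b b b g $    expand Q → ε
   8  $ b S b      b b b g $    match b
   9  $ b S        b b g $      expand S → G Q b
  10  $ b b Q G    b b g $      expand G → ε
  11  $ b b Q      b b g $      expand Q → ε
  12  $ b b        b b g $      match b
  13  $ b          b g $        match b
  14  $            g $          error: stack empty but input remains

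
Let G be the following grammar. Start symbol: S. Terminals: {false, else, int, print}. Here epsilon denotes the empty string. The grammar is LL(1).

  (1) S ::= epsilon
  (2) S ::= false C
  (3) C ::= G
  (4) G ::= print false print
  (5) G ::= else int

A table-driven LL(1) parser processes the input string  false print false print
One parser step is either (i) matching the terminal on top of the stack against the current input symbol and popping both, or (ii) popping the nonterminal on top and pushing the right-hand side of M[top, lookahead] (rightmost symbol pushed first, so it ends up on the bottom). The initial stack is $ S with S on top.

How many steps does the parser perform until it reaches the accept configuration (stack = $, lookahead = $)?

7

step 1: stack=$ S  input=false print false print $  — expand S ::= false C
step 2: stack=$ C false  input=false print false print $  — match false
step 3: stack=$ C  input=print false print $  — expand C ::= G
step 4: stack=$ G  input=print false print $  — expand G ::= print false print
step 5: stack=$ print false print  input=print false print $  — match print
step 6: stack=$ print false  input=false print $  — match false
step 7: stack=$ print  input=print $  — match print
Accept reached after 7 steps.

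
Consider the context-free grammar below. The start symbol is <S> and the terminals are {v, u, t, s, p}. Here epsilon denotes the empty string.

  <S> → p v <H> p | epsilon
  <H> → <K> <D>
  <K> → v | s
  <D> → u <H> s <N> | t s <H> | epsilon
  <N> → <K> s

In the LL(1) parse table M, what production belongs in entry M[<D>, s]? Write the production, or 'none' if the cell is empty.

FIRST(<S>): from <S>→p v <H> p we get {p}; from <S>→epsilon we get {epsilon}. So FIRST(<S>) = {epsilon, p}.
FIRST(<K>): from <K>→v we get {v}; from <K>→s we get {s}. So FIRST(<K>) = {s, v}.
FIRST(<D>): from <D>→u <H> s <N> we get {u}; from <D>→t s <H> we get {t}; from <D>→epsilon we get {epsilon}. So FIRST(<D>) = {epsilon, t, u}.
FIRST(<H>): from <H>→<K> <D> we get {s, v}. So FIRST(<H>) = {s, v}.
FIRST(<N>): from <N>→<K> s we get {s, v}. So FIRST(<N>) = {s, v}.
FOLLOW(<S>) includes $ since <S> is the start symbol.
FOLLOW(<H>): in <S>→p v <H> p, <H> is followed by p with FIRST {p}; in <D>→u <H> s <N>, <H> is followed by s <N> with FIRST {s}; in <D>→t s <H>, the suffix after <H> is empty, so FOLLOW(<H>) ⊇ FOLLOW(<D>) = {p, s}. Thus FOLLOW(<H>) = {p, s}.
FOLLOW(<D>): in <H>→<K> <D>, the suffix after <D> is empty, so FOLLOW(<D>) ⊇ FOLLOW(<H>) = {p, s}. Thus FOLLOW(<D>) = {p, s}.
For <D> → u <H> s <N>: FIRST(u <H> s <N>) = {u}, so it goes in M[<D>, t] for t ∈ {u}.
For <D> → t s <H>: FIRST(t s <H>) = {t}, so it goes in M[<D>, t] for t ∈ {t}.
For <D> → epsilon: FIRST(epsilon) = {epsilon}, so it goes in M[<D>, t] for t ∈ {}; since epsilon ∈ FIRST, also for every t ∈ FOLLOW(<D>) = {p, s}.

<D> → epsilon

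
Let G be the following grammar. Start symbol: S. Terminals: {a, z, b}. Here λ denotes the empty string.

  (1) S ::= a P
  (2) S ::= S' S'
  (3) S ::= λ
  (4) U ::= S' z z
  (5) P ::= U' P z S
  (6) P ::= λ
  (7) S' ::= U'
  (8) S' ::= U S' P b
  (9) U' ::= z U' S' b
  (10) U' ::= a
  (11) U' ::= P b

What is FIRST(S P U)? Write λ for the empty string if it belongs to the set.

{a, b, z}

FIRST(S) = {λ, a, b, z}  (via S' S')
FIRST(U) = {a, b, z}  (via S' z z)
FIRST(P) = {λ, a, b, z}  (via U' P z S)
FIRST(U') = {a, b, z}  (via P b)
FIRST(S') = {a, b, z}  (via U', U S' P b)
FIRST(S P U): take FIRST of each symbol in turn, carrying on past any symbol whose FIRST contains λ; result {a, b, z}.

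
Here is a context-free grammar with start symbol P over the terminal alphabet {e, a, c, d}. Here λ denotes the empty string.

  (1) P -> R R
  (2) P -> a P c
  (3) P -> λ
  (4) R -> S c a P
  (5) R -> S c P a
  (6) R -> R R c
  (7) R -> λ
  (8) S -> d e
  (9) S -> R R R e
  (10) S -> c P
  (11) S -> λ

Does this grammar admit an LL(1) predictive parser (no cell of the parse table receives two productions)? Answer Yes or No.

FIRST(P) = {λ, a, c, d, e}
FIRST(R) = {λ, c, d, e}
FIRST(S) = {λ, c, d, e}
FOLLOW(P) = {$, a, c, d, e}
FOLLOW(R) = {$, a, c, d, e}
FOLLOW(S) = {c}
Cell M[P, $] receives both P -> R R and P -> λ — the grammar is not LL(1).

No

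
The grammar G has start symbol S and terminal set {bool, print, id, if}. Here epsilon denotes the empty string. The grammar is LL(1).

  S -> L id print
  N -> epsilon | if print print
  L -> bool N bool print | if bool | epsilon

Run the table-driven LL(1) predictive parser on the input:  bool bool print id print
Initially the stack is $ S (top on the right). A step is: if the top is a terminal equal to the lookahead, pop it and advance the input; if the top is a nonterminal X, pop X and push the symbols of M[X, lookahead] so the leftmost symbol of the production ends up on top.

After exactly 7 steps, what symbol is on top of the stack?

print

step 1: stack=$ S  input=bool bool print id print $  — expand S -> L id print
step 2: stack=$ print id L  input=bool bool print id print $  — expand L -> bool N bool print
step 3: stack=$ print id print bool N bool  input=bool bool print id print $  — match bool
step 4: stack=$ print id print bool N  input=bool print id print $  — expand N -> epsilon
step 5: stack=$ print id print bool  input=bool print id print $  — match bool
step 6: stack=$ print id print  input=print id print $  — match print
step 7: stack=$ print id  input=id print $  — match id
Stack after step 7: $ print (top = print).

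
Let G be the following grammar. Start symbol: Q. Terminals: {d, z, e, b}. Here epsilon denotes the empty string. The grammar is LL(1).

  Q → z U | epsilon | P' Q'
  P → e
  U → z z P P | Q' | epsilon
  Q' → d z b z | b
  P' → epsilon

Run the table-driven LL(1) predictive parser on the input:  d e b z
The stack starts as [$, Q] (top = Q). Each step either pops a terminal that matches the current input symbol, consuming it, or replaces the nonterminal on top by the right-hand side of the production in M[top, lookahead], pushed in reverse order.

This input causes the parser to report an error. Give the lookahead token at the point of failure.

     Stack      Input      Action
  1  $ Q        d e b z $  expand Q → P' Q'
  2  $ Q' P'    d e b z $  expand P' → epsilon
  3  $ Q'       d e b z $  expand Q' → d z b z
  4  $ z b z d  d e b z $  match d
  5  $ z b z    e b z $    error: top is terminal z but lookahead is e

e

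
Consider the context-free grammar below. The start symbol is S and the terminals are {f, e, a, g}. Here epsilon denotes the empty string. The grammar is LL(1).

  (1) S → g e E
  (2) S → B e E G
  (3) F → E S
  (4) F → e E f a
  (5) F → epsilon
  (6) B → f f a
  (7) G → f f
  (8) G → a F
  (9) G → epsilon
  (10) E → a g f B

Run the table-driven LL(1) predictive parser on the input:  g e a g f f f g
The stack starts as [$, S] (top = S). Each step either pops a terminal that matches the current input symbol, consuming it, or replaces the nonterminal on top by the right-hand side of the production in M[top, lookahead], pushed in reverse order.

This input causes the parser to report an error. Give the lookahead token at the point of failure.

g

step 1: stack=$ S  input=g e a g f f f g $  — expand S → g e E
step 2: stack=$ E e g  input=g e a g f f f g $  — match g
step 3: stack=$ E e  input=e a g f f f g $  — match e
step 4: stack=$ E  input=a g f f f g $  — expand E → a g f B
step 5: stack=$ B f g a  input=a g f f f g $  — match a
step 6: stack=$ B f g  input=g f f f g $  — match g
step 7: stack=$ B f  input=f f f g $  — match f
step 8: stack=$ B  input=f f g $  — expand B → f f a
step 9: stack=$ a f f  input=f f g $  — match f
step 10: stack=$ a f  input=f g $  — match f
step 11: stack=$ a  input=g $  — error: top is terminal a but lookahead is g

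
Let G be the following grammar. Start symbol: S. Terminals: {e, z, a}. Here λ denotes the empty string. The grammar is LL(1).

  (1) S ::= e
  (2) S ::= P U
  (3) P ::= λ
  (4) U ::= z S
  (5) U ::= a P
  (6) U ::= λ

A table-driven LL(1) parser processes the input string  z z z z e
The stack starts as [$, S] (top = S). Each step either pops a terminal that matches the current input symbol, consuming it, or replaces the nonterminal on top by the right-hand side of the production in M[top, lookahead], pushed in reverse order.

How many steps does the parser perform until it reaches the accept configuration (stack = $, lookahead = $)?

18

step 1: stack=$ S  input=z z z z e $  — expand S ::= P U
step 2: stack=$ U P  input=z z z z e $  — expand P ::= λ
step 3: stack=$ U  input=z z z z e $  — expand U ::= z S
step 4: stack=$ S z  input=z z z z e $  — match z
step 5: stack=$ S  input=z z z e $  — expand S ::= P U
step 6: stack=$ U P  input=z z z e $  — expand P ::= λ
step 7: stack=$ U  input=z z z e $  — expand U ::= z S
step 8: stack=$ S z  input=z z z e $  — match z
step 9: stack=$ S  input=z z e $  — expand S ::= P U
step 10: stack=$ U P  input=z z e $  — expand P ::= λ
step 11: stack=$ U  input=z z e $  — expand U ::= z S
step 12: stack=$ S z  input=z z e $  — match z
step 13: stack=$ S  input=z e $  — expand S ::= P U
step 14: stack=$ U P  input=z e $  — expand P ::= λ
step 15: stack=$ U  input=z e $  — expand U ::= z S
step 16: stack=$ S z  input=z e $  — match z
step 17: stack=$ S  input=e $  — expand S ::= e
step 18: stack=$ e  input=e $  — match e
Accept reached after 18 steps.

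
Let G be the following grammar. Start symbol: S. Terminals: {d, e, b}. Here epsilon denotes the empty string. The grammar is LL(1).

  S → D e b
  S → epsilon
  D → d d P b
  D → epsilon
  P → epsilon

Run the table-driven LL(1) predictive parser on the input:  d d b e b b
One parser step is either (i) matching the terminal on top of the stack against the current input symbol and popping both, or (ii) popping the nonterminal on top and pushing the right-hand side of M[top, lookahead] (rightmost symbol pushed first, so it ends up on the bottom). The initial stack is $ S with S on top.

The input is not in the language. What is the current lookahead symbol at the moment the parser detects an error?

     Stack          Input          Action
  1  $ S            d d b e b b $  expand S → D e b
  2  $ b e D        d d b e b b $  expand D → d d P b
  3  $ b e b P d d  d d b e b b $  match d
  4  $ b e b P d    d b e b b $    match d
  5  $ b e b P      b e b b $      expand P → epsilon
  6  $ b e b        b e b b $      match b
  7  $ b e          e b b $        match e
  8  $ b            b b $          match b
  9  $              b $            error: stack empty but input remains

b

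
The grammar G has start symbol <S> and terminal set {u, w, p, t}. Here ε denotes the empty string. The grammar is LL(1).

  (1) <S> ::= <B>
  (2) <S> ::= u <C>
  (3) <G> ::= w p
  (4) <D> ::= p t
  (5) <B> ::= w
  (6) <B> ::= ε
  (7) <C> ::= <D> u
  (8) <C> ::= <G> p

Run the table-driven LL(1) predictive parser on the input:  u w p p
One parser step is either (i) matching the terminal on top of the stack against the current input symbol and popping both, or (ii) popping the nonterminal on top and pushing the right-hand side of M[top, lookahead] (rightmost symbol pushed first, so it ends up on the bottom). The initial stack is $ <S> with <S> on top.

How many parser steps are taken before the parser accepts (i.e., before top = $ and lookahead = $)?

step 1: stack=$ <S>  input=u w p p $  — expand <S> ::= u <C>
step 2: stack=$ <C> u  input=u w p p $  — match u
step 3: stack=$ <C>  input=w p p $  — expand <C> ::= <G> p
step 4: stack=$ p <G>  input=w p p $  — expand <G> ::= w p
step 5: stack=$ p p w  input=w p p $  — match w
step 6: stack=$ p p  input=p p $  — match p
step 7: stack=$ p  input=p $  — match p
Accept reached after 7 steps.

7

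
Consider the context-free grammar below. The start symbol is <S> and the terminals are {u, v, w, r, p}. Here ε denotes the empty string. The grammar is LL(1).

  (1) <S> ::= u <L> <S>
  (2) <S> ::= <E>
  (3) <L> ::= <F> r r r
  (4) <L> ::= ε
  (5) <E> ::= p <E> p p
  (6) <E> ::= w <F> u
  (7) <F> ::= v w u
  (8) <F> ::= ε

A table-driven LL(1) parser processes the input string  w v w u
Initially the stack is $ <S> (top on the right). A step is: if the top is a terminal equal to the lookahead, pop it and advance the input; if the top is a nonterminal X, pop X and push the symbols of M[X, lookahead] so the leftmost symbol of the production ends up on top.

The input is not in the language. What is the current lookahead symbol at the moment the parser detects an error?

$

step 1: stack=$ <S>  input=w v w u $  — expand <S> ::= <E>
step 2: stack=$ <E>  input=w v w u $  — expand <E> ::= w <F> u
step 3: stack=$ u <F> w  input=w v w u $  — match w
step 4: stack=$ u <F>  input=v w u $  — expand <F> ::= v w u
step 5: stack=$ u u w v  input=v w u $  — match v
step 6: stack=$ u u w  input=w u $  — match w
step 7: stack=$ u u  input=u $  — match u
step 8: stack=$ u  input=$  — error: top is terminal u but lookahead is $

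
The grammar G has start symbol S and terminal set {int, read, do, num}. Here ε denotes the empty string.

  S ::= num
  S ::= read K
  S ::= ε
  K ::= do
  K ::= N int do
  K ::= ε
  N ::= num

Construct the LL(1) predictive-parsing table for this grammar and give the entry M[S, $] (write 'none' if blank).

S ::= ε

FIRST(S) = {ε, num, read}
FIRST(N) = {num}
FIRST(K) = {ε, do, num}  (via N int do)
FOLLOW(S) includes $ since S is the start symbol.
FOLLOW(S): S appears on no right-hand side. Thus FOLLOW(S) = {$}.
For S ::= num: FIRST(num) = {num}, so it goes in M[S, t] for t ∈ {num}.
For S ::= read K: FIRST(read K) = {read}, so it goes in M[S, t] for t ∈ {read}.
For S ::= ε: FIRST(ε) = {ε}, so it goes in M[S, t] for t ∈ {}; since ε ∈ FIRST, also for every t ∈ FOLLOW(S) = {$}.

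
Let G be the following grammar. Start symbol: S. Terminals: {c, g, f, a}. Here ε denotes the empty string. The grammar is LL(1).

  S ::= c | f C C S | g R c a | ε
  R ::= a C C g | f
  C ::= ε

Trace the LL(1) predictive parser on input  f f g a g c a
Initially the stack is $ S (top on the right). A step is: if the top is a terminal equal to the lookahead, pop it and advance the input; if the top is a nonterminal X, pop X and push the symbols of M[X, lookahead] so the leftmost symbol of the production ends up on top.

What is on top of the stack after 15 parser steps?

c

step 1: stack=$ S  input=f f g a g c a $  — expand S ::= f C C S
step 2: stack=$ S C C f  input=f f g a g c a $  — match f
step 3: stack=$ S C C  input=f g a g c a $  — expand C ::= ε
step 4: stack=$ S C  input=f g a g c a $  — expand C ::= ε
step 5: stack=$ S  input=f g a g c a $  — expand S ::= f C C S
step 6: stack=$ S C C f  input=f g a g c a $  — match f
step 7: stack=$ S C C  input=g a g c a $  — expand C ::= ε
step 8: stack=$ S C  input=g a g c a $  — expand C ::= ε
step 9: stack=$ S  input=g a g c a $  — expand S ::= g R c a
step 10: stack=$ a c R g  input=g a g c a $  — match g
step 11: stack=$ a c R  input=a g c a $  — expand R ::= a C C g
step 12: stack=$ a c g C C a  input=a g c a $  — match a
step 13: stack=$ a c g C C  input=g c a $  — expand C ::= ε
step 14: stack=$ a c g C  input=g c a $  — expand C ::= ε
step 15: stack=$ a c g  input=g c a $  — match g
Stack after step 15: $ a c (top = c).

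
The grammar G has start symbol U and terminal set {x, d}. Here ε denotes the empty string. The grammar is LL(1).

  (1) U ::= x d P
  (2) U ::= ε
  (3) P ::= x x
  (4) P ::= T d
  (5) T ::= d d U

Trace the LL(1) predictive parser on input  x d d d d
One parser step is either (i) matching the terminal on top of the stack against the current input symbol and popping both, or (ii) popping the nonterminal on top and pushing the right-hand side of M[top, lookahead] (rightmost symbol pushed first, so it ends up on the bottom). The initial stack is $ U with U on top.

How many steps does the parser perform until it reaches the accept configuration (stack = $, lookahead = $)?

     Stack      Input        Action
  1  $ U        x d d d d $  expand U ::= x d P
  2  $ P d x    x d d d d $  match x
  3  $ P d      d d d d $    match d
  4  $ P        d d d $      expand P ::= T d
  5  $ d T      d d d $      expand T ::= d d U
  6  $ d U d d  d d d $      match d
  7  $ d U d    d d $        match d
  8  $ d U      d $          expand U ::= ε
  9  $ d        d $          match d
Accept reached after 9 steps.

9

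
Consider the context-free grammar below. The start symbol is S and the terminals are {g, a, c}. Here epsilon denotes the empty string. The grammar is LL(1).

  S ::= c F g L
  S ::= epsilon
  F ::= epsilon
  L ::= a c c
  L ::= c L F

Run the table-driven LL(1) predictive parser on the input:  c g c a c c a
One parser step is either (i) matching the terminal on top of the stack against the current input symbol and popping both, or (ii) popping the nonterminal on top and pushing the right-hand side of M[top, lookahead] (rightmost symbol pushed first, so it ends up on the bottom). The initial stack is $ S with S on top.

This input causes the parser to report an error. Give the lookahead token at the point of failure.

      Stack      Input            Action
   1  $ S        c g c a c c a $  expand S ::= c F g L
   2  $ L g F c  c g c a c c a $  match c
   3  $ L g F    g c a c c a $    expand F ::= epsilon
   4  $ L g      g c a c c a $    match g
   5  $ L        c a c c a $      expand L ::= c L F
   6  $ F L c    c a c c a $      match c
   7  $ F L      a c c a $        expand L ::= a c c
   8  $ F c c a  a c c a $        match a
   9  $ F c c    c c a $          match c
  10  $ F c      c a $            match c
  11  $ F        a $              error: M[F, a] is empty

a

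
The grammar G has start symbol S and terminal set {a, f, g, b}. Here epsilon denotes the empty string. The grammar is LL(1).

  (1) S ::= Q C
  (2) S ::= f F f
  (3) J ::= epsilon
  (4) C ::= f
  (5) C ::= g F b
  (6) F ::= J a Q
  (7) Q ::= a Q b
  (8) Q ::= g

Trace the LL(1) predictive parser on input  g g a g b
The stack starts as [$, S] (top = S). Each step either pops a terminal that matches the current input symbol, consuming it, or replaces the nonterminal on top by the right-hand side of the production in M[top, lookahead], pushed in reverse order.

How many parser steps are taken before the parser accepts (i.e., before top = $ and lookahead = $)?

step 1: stack=$ S  input=g g a g b $  — expand S ::= Q C
step 2: stack=$ C Q  input=g g a g b $  — expand Q ::= g
step 3: stack=$ C g  input=g g a g b $  — match g
step 4: stack=$ C  input=g a g b $  — expand C ::= g F b
step 5: stack=$ b F g  input=g a g b $  — match g
step 6: stack=$ b F  input=a g b $  — expand F ::= J a Q
step 7: stack=$ b Q a J  input=a g b $  — expand J ::= epsilon
step 8: stack=$ b Q a  input=a g b $  — match a
step 9: stack=$ b Q  input=g b $  — expand Q ::= g
step 10: stack=$ b g  input=g b $  — match g
step 11: stack=$ b  input=b $  — match b
Accept reached after 11 steps.

11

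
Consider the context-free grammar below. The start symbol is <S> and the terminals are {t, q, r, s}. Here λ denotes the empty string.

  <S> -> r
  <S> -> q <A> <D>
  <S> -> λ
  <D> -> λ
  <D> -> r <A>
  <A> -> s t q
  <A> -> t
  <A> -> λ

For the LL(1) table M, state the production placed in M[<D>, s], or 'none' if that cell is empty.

none

FIRST(<S>): from <S>->r we get {r}; from <S>->q <A> <D> we get {q}; from <S>->λ we get {λ}. So FIRST(<S>) = {λ, q, r}.
FIRST(<D>): from <D>->λ we get {λ}; from <D>->r <A> we get {r}. So FIRST(<D>) = {λ, r}.
FIRST(<A>): from <A>->s t q we get {s}; from <A>->t we get {t}; from <A>->λ we get {λ}. So FIRST(<A>) = {λ, s, t}.
FOLLOW(<S>) includes $ since <S> is the start symbol.
FOLLOW(<S>): <S> appears on no right-hand side. Thus FOLLOW(<S>) = {$}.
FOLLOW(<D>): in <S>->q <A> <D>, the suffix after <D> is empty, so FOLLOW(<D>) ⊇ FOLLOW(<S>) = {$}. Thus FOLLOW(<D>) = {$}.
For <D> -> λ: FIRST(λ) = {λ}, so it goes in M[<D>, t] for t ∈ {}; since λ ∈ FIRST, also for every t ∈ FOLLOW(<D>) = {$}.
For <D> -> r <A>: FIRST(r <A>) = {r}, so it goes in M[<D>, t] for t ∈ {r}.
None of these place a production in M[<D>, s].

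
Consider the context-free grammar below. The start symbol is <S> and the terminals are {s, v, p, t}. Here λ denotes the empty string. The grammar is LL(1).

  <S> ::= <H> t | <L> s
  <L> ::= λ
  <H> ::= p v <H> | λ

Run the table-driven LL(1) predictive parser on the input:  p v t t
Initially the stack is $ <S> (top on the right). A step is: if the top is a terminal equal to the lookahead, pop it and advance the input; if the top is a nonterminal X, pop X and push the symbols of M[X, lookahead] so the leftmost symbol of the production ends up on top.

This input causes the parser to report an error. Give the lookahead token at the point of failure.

step 1: stack=$ <S>  input=p v t t $  — expand <S> ::= <H> t
step 2: stack=$ t <H>  input=p v t t $  — expand <H> ::= p v <H>
step 3: stack=$ t <H> v p  input=p v t t $  — match p
step 4: stack=$ t <H> v  input=v t t $  — match v
step 5: stack=$ t <H>  input=t t $  — expand <H> ::= λ
step 6: stack=$ t  input=t t $  — match t
step 7: stack=$  input=t $  — error: stack empty but input remains

t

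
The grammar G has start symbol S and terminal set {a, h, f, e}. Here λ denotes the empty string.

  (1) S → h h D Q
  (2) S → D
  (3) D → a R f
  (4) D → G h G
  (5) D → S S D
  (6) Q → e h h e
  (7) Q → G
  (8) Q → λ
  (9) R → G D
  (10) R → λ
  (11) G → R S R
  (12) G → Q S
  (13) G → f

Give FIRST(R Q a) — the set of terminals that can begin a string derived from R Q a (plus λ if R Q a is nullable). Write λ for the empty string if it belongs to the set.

{a, e, f, h}

FIRST(S): from S→h h D Q we get {h}; from S→D we get {a, e, f, h}. So FIRST(S) = {a, e, f, h}.
FIRST(D): from D→a R f we get {a}; from D→G h G we get {a, e, f, h}; from D→S S D we get {a, e, f, h}. So FIRST(D) = {a, e, f, h}.
FIRST(Q): from Q→e h h e we get {e}; from Q→G we get {a, e, f, h}; from Q→λ we get {λ}. So FIRST(Q) = {λ, a, e, f, h}.
FIRST(R): from R→G D we get {a, e, f, h}; from R→λ we get {λ}. So FIRST(R) = {λ, a, e, f, h}.
FIRST(G): from G→R S R we get {a, e, f, h}; from G→Q S we get {a, e, f, h}; from G→f we get {f}. So FIRST(G) = {a, e, f, h}.
FIRST(R Q a): take FIRST of each symbol in turn, carrying on past any symbol whose FIRST contains λ; result {a, e, f, h}.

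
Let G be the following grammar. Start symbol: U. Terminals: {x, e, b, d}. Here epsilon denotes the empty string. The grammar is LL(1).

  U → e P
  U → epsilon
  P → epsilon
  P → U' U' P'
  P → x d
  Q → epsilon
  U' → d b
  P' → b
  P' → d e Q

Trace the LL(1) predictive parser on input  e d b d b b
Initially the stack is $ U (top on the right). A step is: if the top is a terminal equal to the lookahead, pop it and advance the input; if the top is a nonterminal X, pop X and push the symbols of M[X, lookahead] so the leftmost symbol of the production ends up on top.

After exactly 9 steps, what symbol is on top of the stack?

     Stack        Input          Action
  1  $ U          e d b d b b $  expand U → e P
  2  $ P e        e d b d b b $  match e
  3  $ P          d b d b b $    expand P → U' U' P'
  4  $ P' U' U'   d b d b b $    expand U' → d b
  5  $ P' U' b d  d b d b b $    match d
  6  $ P' U' b    b d b b $      match b
  7  $ P' U'      d b b $        expand U' → d b
  8  $ P' b d     d b b $        match d
  9  $ P' b       b b $          match b
Stack after step 9: $ P' (top = P').

P'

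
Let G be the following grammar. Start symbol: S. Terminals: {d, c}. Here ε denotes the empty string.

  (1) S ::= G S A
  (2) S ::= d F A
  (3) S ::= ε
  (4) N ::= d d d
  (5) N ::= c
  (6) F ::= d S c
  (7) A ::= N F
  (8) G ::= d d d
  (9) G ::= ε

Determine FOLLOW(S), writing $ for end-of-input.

{$, c, d}

FIRST(N): from N::=d d d we get {d}; from N::=c we get {c}. So FIRST(N) = {c, d}.
FIRST(F): from F::=d S c we get {d}. So FIRST(F) = {d}.
FIRST(G): from G::=d d d we get {d}; from G::=ε we get {ε}. So FIRST(G) = {ε, d}.
FIRST(A): from A::=N F we get {c, d}. So FIRST(A) = {c, d}.
FIRST(S): from S::=G S A we get {c, d}; from S::=d F A we get {d}; from S::=ε we get {ε}. So FIRST(S) = {ε, c, d}.
FOLLOW(S) includes $ since S is the start symbol.
FOLLOW(S): in S::=G S A, S is followed by A with FIRST {c, d}; in F::=d S c, S is followed by c with FIRST {c}. Thus FOLLOW(S) = {$, c, d}.
FOLLOW(N): in A::=N F, N is followed by F with FIRST {d}. Thus FOLLOW(N) = {d}.
FOLLOW(A): in S::=G S A, the suffix after A is empty, so FOLLOW(A) ⊇ FOLLOW(S) = {$, c, d}; in S::=d F A, the suffix after A is empty, so FOLLOW(A) ⊇ FOLLOW(S) = {$, c, d}. Thus FOLLOW(A) = {$, c, d}.
FOLLOW(F): in S::=d F A, F is followed by A with FIRST {c, d}; in A::=N F, the suffix after F is empty, so FOLLOW(F) ⊇ FOLLOW(A) = {$, c, d}. Thus FOLLOW(F) = {$, c, d}.
FOLLOW(G): in S::=G S A, G is followed by S A with FIRST {c, d}. Thus FOLLOW(G) = {c, d}.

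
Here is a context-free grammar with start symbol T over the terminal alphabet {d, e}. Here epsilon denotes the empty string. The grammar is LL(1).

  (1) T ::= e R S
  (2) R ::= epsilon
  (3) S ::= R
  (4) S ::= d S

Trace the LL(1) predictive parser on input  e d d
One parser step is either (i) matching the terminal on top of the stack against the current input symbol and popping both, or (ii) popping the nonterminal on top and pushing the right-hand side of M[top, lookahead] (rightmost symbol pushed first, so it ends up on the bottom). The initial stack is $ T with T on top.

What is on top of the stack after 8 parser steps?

     Stack    Input    Action
  1  $ T      e d d $  expand T ::= e R S
  2  $ S R e  e d d $  match e
  3  $ S R    d d $    expand R ::= epsilon
  4  $ S      d d $    expand S ::= d S
  5  $ S d    d d $    match d
  6  $ S      d $      expand S ::= d S
  7  $ S d    d $      match d
  8  $ S      $        expand S ::= R
Stack after step 8: $ R (top = R).

R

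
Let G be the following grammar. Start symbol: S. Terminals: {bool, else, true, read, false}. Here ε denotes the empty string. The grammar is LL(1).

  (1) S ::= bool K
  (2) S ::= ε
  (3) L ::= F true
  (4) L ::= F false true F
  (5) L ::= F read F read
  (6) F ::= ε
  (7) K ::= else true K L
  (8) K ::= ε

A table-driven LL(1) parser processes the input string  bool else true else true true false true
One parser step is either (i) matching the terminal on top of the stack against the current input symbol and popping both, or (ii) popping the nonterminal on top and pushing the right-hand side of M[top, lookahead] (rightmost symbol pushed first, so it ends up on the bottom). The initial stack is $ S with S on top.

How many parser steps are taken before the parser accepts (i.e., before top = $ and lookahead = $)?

17

step 1: stack=$ S  input=bool else true else true true false true $  — expand S ::= bool K
step 2: stack=$ K bool  input=bool else true else true true false true $  — match bool
step 3: stack=$ K  input=else true else true true false true $  — expand K ::= else true K L
step 4: stack=$ L K true else  input=else true else true true false true $  — match else
step 5: stack=$ L K true  input=true else true true false true $  — match true
step 6: stack=$ L K  input=else true true false true $  — expand K ::= else true K L
step 7: stack=$ L L K true else  input=else true true false true $  — match else
step 8: stack=$ L L K true  input=true true false true $  — match true
step 9: stack=$ L L K  input=true false true $  — expand K ::= ε
step 10: stack=$ L L  input=true false true $  — expand L ::= F true
step 11: stack=$ L true F  input=true false true $  — expand F ::= ε
step 12: stack=$ L true  input=true false true $  — match true
step 13: stack=$ L  input=false true $  — expand L ::= F false true F
step 14: stack=$ F true false F  input=false true $  — expand F ::= ε
step 15: stack=$ F true false  input=false true $  — match false
step 16: stack=$ F true  input=true $  — match true
step 17: stack=$ F  input=$  — expand F ::= ε
Accept reached after 17 steps.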